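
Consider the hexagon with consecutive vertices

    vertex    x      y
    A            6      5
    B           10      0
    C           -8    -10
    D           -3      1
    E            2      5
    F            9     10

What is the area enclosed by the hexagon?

122.5

Apply the surveyor's formula: 2A = Σ (x_i·y_{i+1} − x_{i+1}·y_i), indices taken mod 6.
Cross-terms: -50, -100, -38, -17, -25, -15  ⇒  Σ = -245
Area = |Σ|/2 = 122.5.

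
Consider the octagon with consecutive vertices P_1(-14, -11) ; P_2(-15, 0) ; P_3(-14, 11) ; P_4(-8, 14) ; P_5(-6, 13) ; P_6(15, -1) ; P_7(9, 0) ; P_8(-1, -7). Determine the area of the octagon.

Σ = (-165) + (-165) + (-108) + (-20) + (-189) + (9) + (-63) + (-87) = -788
Area = |Σ|/2 = 394.

394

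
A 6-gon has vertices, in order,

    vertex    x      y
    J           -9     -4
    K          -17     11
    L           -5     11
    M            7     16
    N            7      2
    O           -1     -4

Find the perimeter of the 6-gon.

74

|JK| = √((-8)² + (15)²) = √289 = 17
|KL| = √((12)² + (0)²) = √144 = 12
|LM| = √((12)² + (5)²) = √169 = 13
|MN| = √((0)² + (-14)²) = √196 = 14
|NO| = √((-8)² + (-6)²) = √100 = 10
|OJ| = √((-8)² + (0)²) = √64 = 8
Perimeter = 17 + 12 + 13 + 14 + 10 + 8 = 74.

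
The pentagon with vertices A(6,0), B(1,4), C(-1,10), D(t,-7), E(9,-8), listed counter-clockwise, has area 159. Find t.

Write out the shoelace sum; only the two edges meeting at D involve t:
2·Area = [((-1)·(-7) − t·10) + (t·(-8) − 9·(-7))] + 86
       = -18·t + 156 = 318
⇒ t = -9.

-9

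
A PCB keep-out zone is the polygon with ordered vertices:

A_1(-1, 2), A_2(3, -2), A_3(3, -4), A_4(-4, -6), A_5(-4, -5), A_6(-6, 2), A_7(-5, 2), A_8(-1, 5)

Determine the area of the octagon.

54

Apply Gauss's area formula: 2A = Σ (x_i·y_{i+1} − x_{i+1}·y_i), indices taken mod 8.
Σ = (-4) + (-6) + (-34) + (-4) + (-38) + (-2) + (-23) + (3) = -108
Area = |Σ|/2 = 54.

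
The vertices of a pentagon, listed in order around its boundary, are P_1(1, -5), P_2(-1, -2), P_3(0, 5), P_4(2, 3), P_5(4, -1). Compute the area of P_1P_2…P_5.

Apply the shoelace (surveyor's) formula: 2A = Σ (x_i·y_{i+1} − x_{i+1}·y_i), indices taken mod 5.
Cross-terms: -7, -5, -10, -14, -19  ⇒  Σ = -55
Area = |Σ|/2 = 27.5.

27.5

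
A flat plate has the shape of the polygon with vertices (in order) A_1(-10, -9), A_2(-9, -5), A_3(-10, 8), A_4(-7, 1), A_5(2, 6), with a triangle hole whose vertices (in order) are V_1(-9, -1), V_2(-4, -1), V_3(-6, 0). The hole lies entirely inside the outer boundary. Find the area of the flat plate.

52

Outer boundary:
Apply the shoelace formula: 2A = Σ (x_i·y_{i+1} − x_{i+1}·y_i), indices taken mod 5.
Cross-terms: -31, -122, 46, -44, 42  ⇒  Σ = -109
Area = |Σ|/2 = 54.5.
Hole:
Σ = (5) + (-6) + (6) = 5
Area = |Σ|/2 = 2.5.
Net area = 54.5 − 2.5 = 52.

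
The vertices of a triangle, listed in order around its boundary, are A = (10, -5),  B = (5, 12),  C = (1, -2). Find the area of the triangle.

69

A→B: (10)(12) − (5)(-5) = 145
B→C: (5)(-2) − (1)(12) = -22
C→A: (1)(-5) − (10)(-2) = 15
Σ = 138
Area = |Σ|/2 = 69.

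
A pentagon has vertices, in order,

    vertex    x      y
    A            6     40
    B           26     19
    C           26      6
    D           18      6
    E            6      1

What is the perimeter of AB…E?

|AB| = √((20)² + (-21)²) = √841 = 29
|BC| = √((0)² + (-13)²) = √169 = 13
|CD| = √((-8)² + (0)²) = √64 = 8
|DE| = √((-12)² + (-5)²) = √169 = 13
|EA| = √((0)² + (39)²) = √1521 = 39
Perimeter = 29 + 13 + 8 + 13 + 39 = 102.

102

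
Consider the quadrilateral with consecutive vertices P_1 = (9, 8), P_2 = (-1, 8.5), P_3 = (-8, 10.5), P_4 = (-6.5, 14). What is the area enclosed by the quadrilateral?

39.875

Σ = (84.5) + (57.5) + (-43.75) + (-178) = -79.75
Area = |Σ|/2 = 39.875.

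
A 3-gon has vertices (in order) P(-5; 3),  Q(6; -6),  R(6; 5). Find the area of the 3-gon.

60.5

Cross-terms: 12, 66, 43  ⇒  Σ = 121
Area = |Σ|/2 = 60.5.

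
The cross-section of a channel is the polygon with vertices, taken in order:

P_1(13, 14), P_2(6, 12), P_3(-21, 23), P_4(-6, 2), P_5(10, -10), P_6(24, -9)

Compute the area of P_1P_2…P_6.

Apply the shoelace (surveyor's) formula: 2A = Σ (x_i·y_{i+1} − x_{i+1}·y_i), indices taken mod 6.
Cross-terms: 72, 390, 96, 40, 150, 453  ⇒  Σ = 1201
Area = |Σ|/2 = 600.5.

600.5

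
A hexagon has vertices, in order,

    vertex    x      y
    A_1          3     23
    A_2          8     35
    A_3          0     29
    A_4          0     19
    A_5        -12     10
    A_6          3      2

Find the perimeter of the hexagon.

|A_1A_2| = √((5)² + (12)²) = √169 = 13
|A_2A_3| = √((-8)² + (-6)²) = √100 = 10
|A_3A_4| = √((0)² + (-10)²) = √100 = 10
|A_4A_5| = √((-12)² + (-9)²) = √225 = 15
|A_5A_6| = √((15)² + (-8)²) = √289 = 17
|A_6A_1| = √((0)² + (21)²) = √441 = 21
Perimeter = 13 + 10 + 10 + 15 + 17 + 21 = 86.

86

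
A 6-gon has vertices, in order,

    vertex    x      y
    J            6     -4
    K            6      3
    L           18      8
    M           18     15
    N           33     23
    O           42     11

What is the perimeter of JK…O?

98

|JK| = √((0)² + (7)²) = √49 = 7
|KL| = √((12)² + (5)²) = √169 = 13
|LM| = √((0)² + (7)²) = √49 = 7
|MN| = √((15)² + (8)²) = √289 = 17
|NO| = √((9)² + (-12)²) = √225 = 15
|OJ| = √((-36)² + (-15)²) = √1521 = 39
Perimeter = 7 + 13 + 7 + 17 + 15 + 39 = 98.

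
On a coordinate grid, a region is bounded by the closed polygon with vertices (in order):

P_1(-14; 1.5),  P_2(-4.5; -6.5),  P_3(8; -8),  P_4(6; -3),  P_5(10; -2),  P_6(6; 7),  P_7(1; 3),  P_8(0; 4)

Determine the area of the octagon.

190.375

Apply the shoelace formula: 2A = Σ (x_i·y_{i+1} − x_{i+1}·y_i), indices taken mod 8.
P_1→P_2: (-14)(-6.5) − (-4.5)(1.5) = 97.75
P_2→P_3: (-4.5)(-8) − (8)(-6.5) = 88
P_3→P_4: (8)(-3) − (6)(-8) = 24
P_4→P_5: (6)(-2) − (10)(-3) = 18
P_5→P_6: (10)(7) − (6)(-2) = 82
P_6→P_7: (6)(3) − (1)(7) = 11
P_7→P_8: (1)(4) − (0)(3) = 4
P_8→P_1: (0)(1.5) − (-14)(4) = 56
Σ = 380.75
Area = |Σ|/2 = 190.375.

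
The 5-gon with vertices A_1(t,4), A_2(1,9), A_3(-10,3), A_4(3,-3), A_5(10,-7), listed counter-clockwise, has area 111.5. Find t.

4

Write out the shoelace sum; only the two edges meeting at A_1 involve t:
2·Area = [(10·4 − t·(-7)) + (t·9 − 1·4)] + 123
       = 16·t + 159 = 223
⇒ t = 4.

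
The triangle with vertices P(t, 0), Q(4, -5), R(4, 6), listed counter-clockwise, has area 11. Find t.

2

Write out the shoelace sum; only the two edges meeting at P involve t:
2·Area = [(4·0 − t·6) + (t·(-5) − 4·0)] + 44
       = -11·t + 44 = 22
⇒ t = 2.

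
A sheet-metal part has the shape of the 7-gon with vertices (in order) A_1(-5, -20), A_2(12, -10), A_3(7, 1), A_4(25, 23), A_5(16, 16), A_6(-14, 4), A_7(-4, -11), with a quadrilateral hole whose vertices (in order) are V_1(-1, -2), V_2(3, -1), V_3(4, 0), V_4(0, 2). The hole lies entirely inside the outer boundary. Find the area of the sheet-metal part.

501

Outer boundary:
Apply Gauss's area formula: 2A = Σ (x_i·y_{i+1} − x_{i+1}·y_i), indices taken mod 7.
Σ = (290) + (82) + (136) + (32) + (288) + (170) + (25) = 1023
Area = |Σ|/2 = 511.5.
Hole:
Cross-terms: 7, 4, 8, 2  ⇒  Σ = 21
Area = |Σ|/2 = 10.5.
Net area = 511.5 − 10.5 = 501.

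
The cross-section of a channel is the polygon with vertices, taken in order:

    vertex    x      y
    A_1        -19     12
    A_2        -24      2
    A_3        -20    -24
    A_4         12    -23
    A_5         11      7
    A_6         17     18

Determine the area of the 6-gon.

Cross-terms: 250, 616, 748, 337, 79, 546  ⇒  Σ = 2576
Area = |Σ|/2 = 1288.

1288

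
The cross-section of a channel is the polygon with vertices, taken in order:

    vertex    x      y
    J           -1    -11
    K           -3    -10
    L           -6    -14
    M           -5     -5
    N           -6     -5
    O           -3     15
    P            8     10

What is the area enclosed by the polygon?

Cross-terms: -23, -18, -40, -5, -105, -150, -78  ⇒  Σ = -419
Area = |Σ|/2 = 209.5.

209.5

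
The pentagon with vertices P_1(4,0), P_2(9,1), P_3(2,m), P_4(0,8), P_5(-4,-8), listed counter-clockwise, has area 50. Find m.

2

Write out the shoelace sum; only the two edges meeting at P_3 involve m:
2·Area = [(9·m − 2·1) + (2·8 − 0·m)] + 68
       = 9·m + 82 = 100
⇒ m = 2.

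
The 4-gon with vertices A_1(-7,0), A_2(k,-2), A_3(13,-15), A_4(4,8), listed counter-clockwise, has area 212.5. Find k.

The doubled signed area Σ (x_i y_{i+1} − x_{i+1} y_i) is linear in k.
With k=0 it equals 260; the coefficient of k is -15 (from the two edges through A_2).
So -15·k + 260 = 2·212.5 = 425 ⇒ k = -11.

-11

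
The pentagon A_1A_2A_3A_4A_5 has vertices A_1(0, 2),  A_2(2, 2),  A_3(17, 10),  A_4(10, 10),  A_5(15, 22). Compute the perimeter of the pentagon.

64

|A_1A_2| = √((2)² + (0)²) = √4 = 2
|A_2A_3| = √((15)² + (8)²) = √289 = 17
|A_3A_4| = √((-7)² + (0)²) = √49 = 7
|A_4A_5| = √((5)² + (12)²) = √169 = 13
|A_5A_1| = √((-15)² + (-20)²) = √625 = 25
Perimeter = 2 + 17 + 7 + 13 + 25 = 64.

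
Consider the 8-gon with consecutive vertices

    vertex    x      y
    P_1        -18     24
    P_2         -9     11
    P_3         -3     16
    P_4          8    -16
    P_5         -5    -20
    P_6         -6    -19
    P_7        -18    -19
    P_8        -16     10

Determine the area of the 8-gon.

677

Apply Gauss's area formula: 2A = Σ (x_i·y_{i+1} − x_{i+1}·y_i), indices taken mod 8.
Σ = (18) + (-111) + (-80) + (-240) + (-25) + (-228) + (-484) + (-204) = -1354
Area = |Σ|/2 = 677.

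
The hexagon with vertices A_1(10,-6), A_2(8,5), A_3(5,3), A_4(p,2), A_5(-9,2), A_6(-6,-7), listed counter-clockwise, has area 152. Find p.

Write out the shoelace sum; only the two edges meeting at A_4 involve p:
2·Area = [(5·2 − p·3) + (p·2 − (-9)·2)] + 278
       = -1·p + 306 = 304
⇒ p = 2.

2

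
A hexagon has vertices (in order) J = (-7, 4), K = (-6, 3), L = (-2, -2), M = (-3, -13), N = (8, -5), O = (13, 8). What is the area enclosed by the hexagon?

198.5

Σ = (3) + (18) + (20) + (119) + (129) + (108) = 397
Area = |Σ|/2 = 198.5.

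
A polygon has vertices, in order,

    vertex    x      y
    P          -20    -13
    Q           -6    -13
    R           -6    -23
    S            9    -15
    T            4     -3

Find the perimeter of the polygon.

|PQ| = √((14)² + (0)²) = √196 = 14
|QR| = √((0)² + (-10)²) = √100 = 10
|RS| = √((15)² + (8)²) = √289 = 17
|ST| = √((-5)² + (12)²) = √169 = 13
|TP| = √((-24)² + (-10)²) = √676 = 26
Perimeter = 14 + 10 + 17 + 13 + 26 = 80.

80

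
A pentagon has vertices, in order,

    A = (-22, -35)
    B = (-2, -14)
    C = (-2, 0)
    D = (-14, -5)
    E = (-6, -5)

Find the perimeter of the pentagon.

98

|AB| = √((20)² + (21)²) = √841 = 29
|BC| = √((0)² + (14)²) = √196 = 14
|CD| = √((-12)² + (-5)²) = √169 = 13
|DE| = √((8)² + (0)²) = √64 = 8
|EA| = √((-16)² + (-30)²) = √1156 = 34
Perimeter = 29 + 14 + 13 + 8 + 34 = 98.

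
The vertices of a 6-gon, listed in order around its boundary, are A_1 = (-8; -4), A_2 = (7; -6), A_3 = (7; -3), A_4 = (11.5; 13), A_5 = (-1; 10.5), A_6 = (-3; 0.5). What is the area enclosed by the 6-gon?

Σ = (76) + (21) + (125.5) + (133.75) + (31) + (16) = 403.25
Area = |Σ|/2 = 201.625.

201.625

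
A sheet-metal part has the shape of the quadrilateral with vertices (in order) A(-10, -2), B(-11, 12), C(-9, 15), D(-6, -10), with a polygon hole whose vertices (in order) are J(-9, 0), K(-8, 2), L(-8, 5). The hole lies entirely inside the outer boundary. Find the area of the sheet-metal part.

52

Outer boundary:
Apply the shoelace formula: 2A = Σ (x_i·y_{i+1} − x_{i+1}·y_i), indices taken mod 4.
Σ = (-142) + (-57) + (180) + (-88) = -107
Area = |Σ|/2 = 53.5.
Hole:
Apply Gauss's area formula: 2A = Σ (x_i·y_{i+1} − x_{i+1}·y_i), indices taken mod 3.
Σ = (-18) + (-24) + (45) = 3
Area = |Σ|/2 = 1.5.
Net area = 53.5 − 1.5 = 52.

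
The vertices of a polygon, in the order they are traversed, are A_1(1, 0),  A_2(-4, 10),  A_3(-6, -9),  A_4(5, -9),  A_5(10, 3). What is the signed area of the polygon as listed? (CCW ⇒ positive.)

153.5

Σ = (10) + (96) + (99) + (105) + (-3) = 307
Signed area = Σ/2 = 153.5 (positive ⇒ counter-clockwise traversal).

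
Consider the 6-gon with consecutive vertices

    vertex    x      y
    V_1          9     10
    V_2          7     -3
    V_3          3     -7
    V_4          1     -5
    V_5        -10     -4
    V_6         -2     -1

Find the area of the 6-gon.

104

V_1→V_2: (9)(-3) − (7)(10) = -97
V_2→V_3: (7)(-7) − (3)(-3) = -40
V_3→V_4: (3)(-5) − (1)(-7) = -8
V_4→V_5: (1)(-4) − (-10)(-5) = -54
V_5→V_6: (-10)(-1) − (-2)(-4) = 2
V_6→V_1: (-2)(10) − (9)(-1) = -11
Σ = -208
Area = |Σ|/2 = 104.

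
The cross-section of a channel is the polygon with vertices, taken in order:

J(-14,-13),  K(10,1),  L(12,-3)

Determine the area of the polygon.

Apply Gauss's area formula: 2A = Σ (x_i·y_{i+1} − x_{i+1}·y_i), indices taken mod 3.
Σ = (116) + (-42) + (-198) = -124
Area = |Σ|/2 = 62.

62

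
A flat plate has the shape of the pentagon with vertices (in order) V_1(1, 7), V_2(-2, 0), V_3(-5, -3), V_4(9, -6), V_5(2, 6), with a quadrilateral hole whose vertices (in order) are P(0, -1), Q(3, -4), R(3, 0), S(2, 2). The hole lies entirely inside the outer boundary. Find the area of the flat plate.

66

Outer boundary:
Apply the surveyor's formula: 2A = Σ (x_i·y_{i+1} − x_{i+1}·y_i), indices taken mod 5.
Σ = (14) + (6) + (57) + (66) + (8) = 151
Area = |Σ|/2 = 75.5.
Hole:
Apply the shoelace formula: 2A = Σ (x_i·y_{i+1} − x_{i+1}·y_i), indices taken mod 4.
Σ = (3) + (12) + (6) + (-2) = 19
Area = |Σ|/2 = 9.5.
Net area = 75.5 − 9.5 = 66.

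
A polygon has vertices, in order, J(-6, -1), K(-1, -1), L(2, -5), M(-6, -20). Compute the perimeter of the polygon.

46

|JK| = √((5)² + (0)²) = √25 = 5
|KL| = √((3)² + (-4)²) = √25 = 5
|LM| = √((-8)² + (-15)²) = √289 = 17
|MJ| = √((0)² + (19)²) = √361 = 19
Perimeter = 5 + 5 + 17 + 19 = 46.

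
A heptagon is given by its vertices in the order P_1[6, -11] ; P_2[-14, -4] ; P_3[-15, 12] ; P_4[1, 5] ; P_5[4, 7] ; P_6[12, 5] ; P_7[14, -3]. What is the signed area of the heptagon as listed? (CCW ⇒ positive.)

-406

Apply Gauss's area formula: 2A = Σ (x_i·y_{i+1} − x_{i+1}·y_i), indices taken mod 7.
Σ = (-178) + (-228) + (-87) + (-13) + (-64) + (-106) + (-136) = -812
Signed area = Σ/2 = -406 (negative ⇒ clockwise traversal).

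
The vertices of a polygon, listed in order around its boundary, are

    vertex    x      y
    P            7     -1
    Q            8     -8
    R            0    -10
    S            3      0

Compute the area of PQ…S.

50.5

Σ = (-48) + (-80) + (30) + (-3) = -101
Area = |Σ|/2 = 50.5.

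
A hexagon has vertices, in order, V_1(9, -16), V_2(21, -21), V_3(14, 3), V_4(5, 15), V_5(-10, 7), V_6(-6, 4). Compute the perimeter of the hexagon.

100

|V_1V_2| = √((12)² + (-5)²) = √169 = 13
|V_2V_3| = √((-7)² + (24)²) = √625 = 25
|V_3V_4| = √((-9)² + (12)²) = √225 = 15
|V_4V_5| = √((-15)² + (-8)²) = √289 = 17
|V_5V_6| = √((4)² + (-3)²) = √25 = 5
|V_6V_1| = √((15)² + (-20)²) = √625 = 25
Perimeter = 13 + 25 + 15 + 17 + 5 + 25 = 100.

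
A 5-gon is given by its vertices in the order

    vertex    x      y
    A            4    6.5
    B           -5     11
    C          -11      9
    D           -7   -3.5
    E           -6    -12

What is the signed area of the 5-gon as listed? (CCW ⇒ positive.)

163

Apply the shoelace (surveyor's) formula: 2A = Σ (x_i·y_{i+1} − x_{i+1}·y_i), indices taken mod 5.
Σ = (76.5) + (76) + (101.5) + (63) + (9) = 326
Signed area = Σ/2 = 163 (positive ⇒ counter-clockwise traversal).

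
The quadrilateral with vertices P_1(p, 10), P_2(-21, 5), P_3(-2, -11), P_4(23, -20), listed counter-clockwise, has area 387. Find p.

Write out the shoelace sum; only the two edges meeting at P_1 involve p:
2·Area = [(23·10 − p·(-20)) + (p·5 − (-21)·10)] + 534
       = 25·p + 974 = 774
⇒ p = -8.

-8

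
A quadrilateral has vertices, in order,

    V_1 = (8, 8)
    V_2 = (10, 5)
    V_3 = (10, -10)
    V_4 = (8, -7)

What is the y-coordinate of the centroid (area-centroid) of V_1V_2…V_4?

-1

Apply the shoelace formula. First the cross-terms c_i = x_i·y_{i+1} − x_{i+1}·y_i:
  -40, -150, 10, 120  ⇒  2A = -60, A = -30.
Then Σ (y_i + y_{i+1})·c_i = 180, so ȳ = 180 / (6·(-30)) = -1.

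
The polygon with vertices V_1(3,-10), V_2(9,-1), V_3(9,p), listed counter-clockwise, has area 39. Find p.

12

Write out the shoelace sum; only the two edges meeting at V_3 involve p:
2·Area = [(9·p − 9·(-1)) + (9·(-10) − 3·p)] + 87
       = 6·p + 6 = 78
⇒ p = 12.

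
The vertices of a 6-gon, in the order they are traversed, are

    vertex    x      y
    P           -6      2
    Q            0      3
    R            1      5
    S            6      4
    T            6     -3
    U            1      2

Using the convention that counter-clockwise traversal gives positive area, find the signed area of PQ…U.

-30

Apply the shoelace (surveyor's) formula: 2A = Σ (x_i·y_{i+1} − x_{i+1}·y_i), indices taken mod 6.
P→Q: (-6)(3) − (0)(2) = -18
Q→R: (0)(5) − (1)(3) = -3
R→S: (1)(4) − (6)(5) = -26
S→T: (6)(-3) − (6)(4) = -42
T→U: (6)(2) − (1)(-3) = 15
U→P: (1)(2) − (-6)(2) = 14
Σ = -60
Signed area = Σ/2 = -30 (negative ⇒ clockwise traversal).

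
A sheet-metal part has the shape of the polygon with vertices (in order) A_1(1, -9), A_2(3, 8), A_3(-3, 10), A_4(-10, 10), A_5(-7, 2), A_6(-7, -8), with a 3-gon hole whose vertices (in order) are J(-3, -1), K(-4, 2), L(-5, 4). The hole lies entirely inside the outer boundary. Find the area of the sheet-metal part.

Outer boundary:
Apply the shoelace (surveyor's) formula: 2A = Σ (x_i·y_{i+1} − x_{i+1}·y_i), indices taken mod 6.
Σ = (35) + (54) + (70) + (50) + (70) + (71) = 350
Area = |Σ|/2 = 175.
Hole:
Cross-terms: -10, -6, 17  ⇒  Σ = 1
Area = |Σ|/2 = 0.5.
Net area = 175 − 0.5 = 174.5.

174.5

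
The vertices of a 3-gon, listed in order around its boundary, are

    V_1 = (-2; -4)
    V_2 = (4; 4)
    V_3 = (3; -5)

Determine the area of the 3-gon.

Apply the shoelace (surveyor's) formula: 2A = Σ (x_i·y_{i+1} − x_{i+1}·y_i), indices taken mod 3.
Σ = (8) + (-32) + (-22) = -46
Area = |Σ|/2 = 23.

23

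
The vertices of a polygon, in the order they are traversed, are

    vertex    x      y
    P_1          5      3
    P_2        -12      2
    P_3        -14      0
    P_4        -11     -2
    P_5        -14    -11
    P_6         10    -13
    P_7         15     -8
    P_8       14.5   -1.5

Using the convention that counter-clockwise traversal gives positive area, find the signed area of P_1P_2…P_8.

373.25

Cross-terms: 46, 28, 28, 93, 292, 115, 93.5, 51  ⇒  Σ = 746.5
Signed area = Σ/2 = 373.25 (positive ⇒ counter-clockwise traversal).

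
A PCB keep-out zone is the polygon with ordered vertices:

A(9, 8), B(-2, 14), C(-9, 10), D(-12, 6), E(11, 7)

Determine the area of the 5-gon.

94.5

Apply Gauss's area formula: 2A = Σ (x_i·y_{i+1} − x_{i+1}·y_i), indices taken mod 5.
Σ = (142) + (106) + (66) + (-150) + (25) = 189
Area = |Σ|/2 = 94.5.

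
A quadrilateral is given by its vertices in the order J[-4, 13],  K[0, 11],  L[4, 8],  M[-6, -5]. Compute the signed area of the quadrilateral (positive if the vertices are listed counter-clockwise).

-79

Apply Gauss's area formula: 2A = Σ (x_i·y_{i+1} − x_{i+1}·y_i), indices taken mod 4.
J→K: (-4)(11) − (0)(13) = -44
K→L: (0)(8) − (4)(11) = -44
L→M: (4)(-5) − (-6)(8) = 28
M→J: (-6)(13) − (-4)(-5) = -98
Σ = -158
Signed area = Σ/2 = -79 (negative ⇒ clockwise traversal).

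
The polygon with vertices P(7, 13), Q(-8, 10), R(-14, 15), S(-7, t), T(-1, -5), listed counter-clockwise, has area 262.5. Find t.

Write out the shoelace sum; only the two edges meeting at S involve t:
2·Area = [((-14)·t − (-7)·15) + ((-7)·(-5) − (-1)·t)] + 216
       = -13·t + 356 = 525
⇒ t = -13.

-13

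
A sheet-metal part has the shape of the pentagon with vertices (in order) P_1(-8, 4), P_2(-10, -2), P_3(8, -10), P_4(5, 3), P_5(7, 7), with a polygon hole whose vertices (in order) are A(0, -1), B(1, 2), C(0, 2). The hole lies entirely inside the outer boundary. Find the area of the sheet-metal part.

Outer boundary:
Apply the shoelace (surveyor's) formula: 2A = Σ (x_i·y_{i+1} − x_{i+1}·y_i), indices taken mod 5.
Σ = (56) + (116) + (74) + (14) + (84) = 344
Area = |Σ|/2 = 172.
Hole:
Σ = (1) + (2) + (0) = 3
Area = |Σ|/2 = 1.5.
Net area = 172 − 1.5 = 170.5.

170.5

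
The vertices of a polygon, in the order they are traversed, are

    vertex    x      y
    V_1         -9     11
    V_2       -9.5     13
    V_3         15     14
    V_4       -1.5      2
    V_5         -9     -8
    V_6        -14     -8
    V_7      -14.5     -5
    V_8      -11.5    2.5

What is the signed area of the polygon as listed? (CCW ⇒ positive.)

Apply the shoelace formula: 2A = Σ (x_i·y_{i+1} − x_{i+1}·y_i), indices taken mod 8.
V_1→V_2: (-9)(13) − (-9.5)(11) = -12.5
V_2→V_3: (-9.5)(14) − (15)(13) = -328
V_3→V_4: (15)(2) − (-1.5)(14) = 51
V_4→V_5: (-1.5)(-8) − (-9)(2) = 30
V_5→V_6: (-9)(-8) − (-14)(-8) = -40
V_6→V_7: (-14)(-5) − (-14.5)(-8) = -46
V_7→V_8: (-14.5)(2.5) − (-11.5)(-5) = -93.75
V_8→V_1: (-11.5)(11) − (-9)(2.5) = -104
Σ = -543.25
Signed area = Σ/2 = -271.625 (negative ⇒ clockwise traversal).

-271.625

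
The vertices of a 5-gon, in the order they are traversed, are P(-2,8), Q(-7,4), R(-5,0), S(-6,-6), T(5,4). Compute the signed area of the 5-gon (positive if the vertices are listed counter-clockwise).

P→Q: (-2)(4) − (-7)(8) = 48
Q→R: (-7)(0) − (-5)(4) = 20
R→S: (-5)(-6) − (-6)(0) = 30
S→T: (-6)(4) − (5)(-6) = 6
T→P: (5)(8) − (-2)(4) = 48
Σ = 152
Signed area = Σ/2 = 76 (positive ⇒ counter-clockwise traversal).

76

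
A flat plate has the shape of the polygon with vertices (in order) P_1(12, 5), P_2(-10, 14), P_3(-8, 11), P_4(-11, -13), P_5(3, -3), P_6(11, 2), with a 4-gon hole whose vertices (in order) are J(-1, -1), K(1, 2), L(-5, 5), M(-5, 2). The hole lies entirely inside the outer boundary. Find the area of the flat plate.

275.5

Outer boundary:
Apply the surveyor's formula: 2A = Σ (x_i·y_{i+1} − x_{i+1}·y_i), indices taken mod 6.
Σ = (218) + (2) + (225) + (72) + (39) + (31) = 587
Area = |Σ|/2 = 293.5.
Hole:
Apply the shoelace (surveyor's) formula: 2A = Σ (x_i·y_{i+1} − x_{i+1}·y_i), indices taken mod 4.
J→K: (-1)(2) − (1)(-1) = -1
K→L: (1)(5) − (-5)(2) = 15
L→M: (-5)(2) − (-5)(5) = 15
M→J: (-5)(-1) − (-1)(2) = 7
Σ = 36
Area = |Σ|/2 = 18.
Net area = 293.5 − 18 = 275.5.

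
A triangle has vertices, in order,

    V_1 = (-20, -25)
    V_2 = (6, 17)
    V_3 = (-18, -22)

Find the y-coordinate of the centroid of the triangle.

-10

Apply the shoelace (surveyor's) formula. First the cross-terms c_i = x_i·y_{i+1} − x_{i+1}·y_i:
  -190, 174, 10  ⇒  2A = -6, A = -3.
Then Σ (y_i + y_{i+1})·c_i = 180, so ȳ = 180 / (6·(-3)) = -10.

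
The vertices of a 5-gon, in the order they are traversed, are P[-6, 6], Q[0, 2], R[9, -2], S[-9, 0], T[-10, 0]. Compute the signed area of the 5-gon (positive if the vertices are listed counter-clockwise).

-54

Apply Gauss's area formula: 2A = Σ (x_i·y_{i+1} − x_{i+1}·y_i), indices taken mod 5.
Cross-terms: -12, -18, -18, 0, -60  ⇒  Σ = -108
Signed area = Σ/2 = -54 (negative ⇒ clockwise traversal).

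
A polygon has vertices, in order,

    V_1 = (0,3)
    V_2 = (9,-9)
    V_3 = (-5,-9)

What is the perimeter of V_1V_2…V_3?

|V_1V_2| = √((9)² + (-12)²) = √225 = 15
|V_2V_3| = √((-14)² + (0)²) = √196 = 14
|V_3V_1| = √((5)² + (12)²) = √169 = 13
Perimeter = 15 + 14 + 13 = 42.

42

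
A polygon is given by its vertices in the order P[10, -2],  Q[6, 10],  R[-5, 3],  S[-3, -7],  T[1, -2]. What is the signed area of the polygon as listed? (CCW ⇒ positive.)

Σ = (112) + (68) + (44) + (13) + (18) = 255
Signed area = Σ/2 = 127.5 (positive ⇒ counter-clockwise traversal).

127.5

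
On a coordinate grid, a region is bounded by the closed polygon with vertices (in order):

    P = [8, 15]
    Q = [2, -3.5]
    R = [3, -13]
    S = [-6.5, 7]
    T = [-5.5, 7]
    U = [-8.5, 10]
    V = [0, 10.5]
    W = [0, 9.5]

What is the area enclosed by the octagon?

Apply the surveyor's formula: 2A = Σ (x_i·y_{i+1} − x_{i+1}·y_i), indices taken mod 8.
Cross-terms: -58, -15.5, -63.5, -7, 4.5, -89.25, 0, -76  ⇒  Σ = -304.75
Area = |Σ|/2 = 152.375.

152.375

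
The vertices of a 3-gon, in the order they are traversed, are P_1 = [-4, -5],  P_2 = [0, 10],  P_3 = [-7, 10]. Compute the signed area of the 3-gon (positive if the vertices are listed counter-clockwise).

52.5

Apply the surveyor's formula: 2A = Σ (x_i·y_{i+1} − x_{i+1}·y_i), indices taken mod 3.
Σ = (-40) + (70) + (75) = 105
Signed area = Σ/2 = 52.5 (positive ⇒ counter-clockwise traversal).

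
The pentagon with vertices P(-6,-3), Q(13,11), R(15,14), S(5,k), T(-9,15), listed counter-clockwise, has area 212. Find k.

13

Write out the shoelace sum; only the two edges meeting at S involve k:
2·Area = [(15·k − 5·14) + (5·15 − (-9)·k)] + 107
       = 24·k + 112 = 424
⇒ k = 13.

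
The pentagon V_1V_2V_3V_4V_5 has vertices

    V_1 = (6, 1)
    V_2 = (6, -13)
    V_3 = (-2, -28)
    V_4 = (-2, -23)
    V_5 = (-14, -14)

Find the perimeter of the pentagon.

|V_1V_2| = √((0)² + (-14)²) = √196 = 14
|V_2V_3| = √((-8)² + (-15)²) = √289 = 17
|V_3V_4| = √((0)² + (5)²) = √25 = 5
|V_4V_5| = √((-12)² + (9)²) = √225 = 15
|V_5V_1| = √((20)² + (15)²) = √625 = 25
Perimeter = 14 + 17 + 5 + 15 + 25 = 76.

76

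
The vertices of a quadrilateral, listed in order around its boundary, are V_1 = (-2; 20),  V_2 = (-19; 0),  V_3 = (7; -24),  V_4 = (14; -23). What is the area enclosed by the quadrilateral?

Apply the shoelace formula: 2A = Σ (x_i·y_{i+1} − x_{i+1}·y_i), indices taken mod 4.
V_1→V_2: (-2)(0) − (-19)(20) = 380
V_2→V_3: (-19)(-24) − (7)(0) = 456
V_3→V_4: (7)(-23) − (14)(-24) = 175
V_4→V_1: (14)(20) − (-2)(-23) = 234
Σ = 1245
Area = |Σ|/2 = 622.5.

622.5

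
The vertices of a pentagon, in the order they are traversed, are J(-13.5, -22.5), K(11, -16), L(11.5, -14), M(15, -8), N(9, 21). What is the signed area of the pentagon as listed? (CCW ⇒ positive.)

539.75

Apply the surveyor's formula: 2A = Σ (x_i·y_{i+1} − x_{i+1}·y_i), indices taken mod 5.
Σ = (463.5) + (30) + (118) + (387) + (81) = 1079.5
Signed area = Σ/2 = 539.75 (positive ⇒ counter-clockwise traversal).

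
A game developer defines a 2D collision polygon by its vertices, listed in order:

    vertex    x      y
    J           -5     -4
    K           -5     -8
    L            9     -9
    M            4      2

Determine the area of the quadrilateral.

92.5

Apply Gauss's area formula: 2A = Σ (x_i·y_{i+1} − x_{i+1}·y_i), indices taken mod 4.
Σ = (20) + (117) + (54) + (-6) = 185
Area = |Σ|/2 = 92.5.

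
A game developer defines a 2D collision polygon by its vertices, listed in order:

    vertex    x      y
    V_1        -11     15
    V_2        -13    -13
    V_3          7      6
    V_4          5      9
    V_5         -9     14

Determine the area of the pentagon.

Apply the shoelace formula: 2A = Σ (x_i·y_{i+1} − x_{i+1}·y_i), indices taken mod 5.
Σ = (338) + (13) + (33) + (151) + (19) = 554
Area = |Σ|/2 = 277.

277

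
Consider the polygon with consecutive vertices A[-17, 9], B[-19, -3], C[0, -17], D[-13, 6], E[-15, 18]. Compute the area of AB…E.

175.5

Apply the shoelace (surveyor's) formula: 2A = Σ (x_i·y_{i+1} − x_{i+1}·y_i), indices taken mod 5.
Σ = (222) + (323) + (-221) + (-144) + (171) = 351
Area = |Σ|/2 = 175.5.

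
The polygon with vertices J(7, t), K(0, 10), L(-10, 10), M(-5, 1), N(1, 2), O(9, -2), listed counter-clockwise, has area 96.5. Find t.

0

The doubled signed area Σ (x_i y_{i+1} − x_{i+1} y_i) is linear in t.
With t=0 it equals 193; the coefficient of t is 9 (from the two edges through J).
So 9·t + 193 = 2·96.5 = 193 ⇒ t = 0.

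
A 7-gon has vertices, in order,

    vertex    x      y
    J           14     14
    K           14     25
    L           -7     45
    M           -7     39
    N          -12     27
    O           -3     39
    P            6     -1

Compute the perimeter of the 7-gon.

|JK| = √((0)² + (11)²) = √121 = 11
|KL| = √((-21)² + (20)²) = √841 = 29
|LM| = √((0)² + (-6)²) = √36 = 6
|MN| = √((-5)² + (-12)²) = √169 = 13
|NO| = √((9)² + (12)²) = √225 = 15
|OP| = √((9)² + (-40)²) = √1681 = 41
|PJ| = √((8)² + (15)²) = √289 = 17
Perimeter = 11 + 29 + 6 + 13 + 15 + 41 + 17 = 132.

132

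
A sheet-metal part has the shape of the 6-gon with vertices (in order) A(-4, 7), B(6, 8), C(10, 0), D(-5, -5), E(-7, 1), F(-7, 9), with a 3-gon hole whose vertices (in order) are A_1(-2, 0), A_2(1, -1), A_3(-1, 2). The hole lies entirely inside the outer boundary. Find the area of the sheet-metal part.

Outer boundary:
Σ = (-74) + (-80) + (-50) + (-40) + (-56) + (-13) = -313
Area = |Σ|/2 = 156.5.
Hole:
Apply the shoelace formula: 2A = Σ (x_i·y_{i+1} − x_{i+1}·y_i), indices taken mod 3.
Σ = (2) + (1) + (4) = 7
Area = |Σ|/2 = 3.5.
Net area = 156.5 − 3.5 = 153.

153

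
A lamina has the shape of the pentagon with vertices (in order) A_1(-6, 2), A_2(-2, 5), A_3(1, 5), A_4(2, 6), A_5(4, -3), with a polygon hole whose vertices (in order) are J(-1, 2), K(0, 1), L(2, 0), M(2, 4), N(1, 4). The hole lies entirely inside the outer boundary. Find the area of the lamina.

35

Outer boundary:
Apply the shoelace (surveyor's) formula: 2A = Σ (x_i·y_{i+1} − x_{i+1}·y_i), indices taken mod 5.
Cross-terms: -26, -15, -4, -30, -10  ⇒  Σ = -85
Area = |Σ|/2 = 42.5.
Hole:
Apply Gauss's area formula: 2A = Σ (x_i·y_{i+1} − x_{i+1}·y_i), indices taken mod 5.
Σ = (-1) + (-2) + (8) + (4) + (6) = 15
Area = |Σ|/2 = 7.5.
Net area = 42.5 − 7.5 = 35.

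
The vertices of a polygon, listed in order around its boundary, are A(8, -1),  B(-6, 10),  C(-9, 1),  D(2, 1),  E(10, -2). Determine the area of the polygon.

Apply the shoelace formula: 2A = Σ (x_i·y_{i+1} − x_{i+1}·y_i), indices taken mod 5.
Cross-terms: 74, 84, -11, -14, 6  ⇒  Σ = 139
Area = |Σ|/2 = 69.5.

69.5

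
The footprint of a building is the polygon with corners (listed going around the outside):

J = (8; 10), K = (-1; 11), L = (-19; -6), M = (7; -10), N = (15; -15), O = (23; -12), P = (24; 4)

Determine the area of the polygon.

671.5

Σ = (98) + (215) + (232) + (45) + (165) + (380) + (208) = 1343
Area = |Σ|/2 = 671.5.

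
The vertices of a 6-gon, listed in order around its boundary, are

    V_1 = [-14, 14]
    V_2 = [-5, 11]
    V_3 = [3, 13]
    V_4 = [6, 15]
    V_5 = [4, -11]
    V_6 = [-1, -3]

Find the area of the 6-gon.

210

Σ = (-84) + (-98) + (-33) + (-126) + (-23) + (-56) = -420
Area = |Σ|/2 = 210.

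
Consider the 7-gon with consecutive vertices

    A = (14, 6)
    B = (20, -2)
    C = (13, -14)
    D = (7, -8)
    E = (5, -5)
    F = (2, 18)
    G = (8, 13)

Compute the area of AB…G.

277.5

Apply the shoelace formula: 2A = Σ (x_i·y_{i+1} − x_{i+1}·y_i), indices taken mod 7.
A→B: (14)(-2) − (20)(6) = -148
B→C: (20)(-14) − (13)(-2) = -254
C→D: (13)(-8) − (7)(-14) = -6
D→E: (7)(-5) − (5)(-8) = 5
E→F: (5)(18) − (2)(-5) = 100
F→G: (2)(13) − (8)(18) = -118
G→A: (8)(6) − (14)(13) = -134
Σ = -555
Area = |Σ|/2 = 277.5.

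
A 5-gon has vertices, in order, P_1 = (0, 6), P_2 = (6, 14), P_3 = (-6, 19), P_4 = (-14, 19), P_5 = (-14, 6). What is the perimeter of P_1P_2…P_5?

|P_1P_2| = √((6)² + (8)²) = √100 = 10
|P_2P_3| = √((-12)² + (5)²) = √169 = 13
|P_3P_4| = √((-8)² + (0)²) = √64 = 8
|P_4P_5| = √((0)² + (-13)²) = √169 = 13
|P_5P_1| = √((14)² + (0)²) = √196 = 14
Perimeter = 10 + 13 + 8 + 13 + 14 = 58.

58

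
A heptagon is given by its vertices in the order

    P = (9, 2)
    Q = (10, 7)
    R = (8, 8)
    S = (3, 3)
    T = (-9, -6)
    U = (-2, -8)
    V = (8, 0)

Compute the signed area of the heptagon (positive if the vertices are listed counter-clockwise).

108

Cross-terms: 43, 24, 0, 9, 60, 64, 16  ⇒  Σ = 216
Signed area = Σ/2 = 108 (positive ⇒ counter-clockwise traversal).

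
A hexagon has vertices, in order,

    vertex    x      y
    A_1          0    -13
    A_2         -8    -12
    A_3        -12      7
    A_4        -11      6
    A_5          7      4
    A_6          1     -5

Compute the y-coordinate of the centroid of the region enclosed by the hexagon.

-54/23

Apply Gauss's area formula. First the cross-terms c_i = x_i·y_{i+1} − x_{i+1}·y_i:
  -104, -200, 5, -86, -39, -13  ⇒  2A = -437, A = -218.5.
Then Σ (y_i + y_{i+1})·c_i = 3078, so ȳ = 3078 / (6·(-218.5)) = -54/23.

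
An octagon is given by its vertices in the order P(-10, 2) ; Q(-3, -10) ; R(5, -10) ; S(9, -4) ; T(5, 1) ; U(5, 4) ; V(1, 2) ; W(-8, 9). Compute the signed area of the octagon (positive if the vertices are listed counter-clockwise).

Apply the shoelace formula: 2A = Σ (x_i·y_{i+1} − x_{i+1}·y_i), indices taken mod 8.
Σ = (106) + (80) + (70) + (29) + (15) + (6) + (25) + (74) = 405
Signed area = Σ/2 = 202.5 (positive ⇒ counter-clockwise traversal).

202.5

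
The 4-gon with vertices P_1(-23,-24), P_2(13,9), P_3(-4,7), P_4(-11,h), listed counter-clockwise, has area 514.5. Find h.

The doubled signed area Σ (x_i y_{i+1} − x_{i+1} y_i) is linear in h.
With h=0 it equals 573; the coefficient of h is 19 (from the two edges through P_4).
So 19·h + 573 = 2·514.5 = 1029 ⇒ h = 24.

24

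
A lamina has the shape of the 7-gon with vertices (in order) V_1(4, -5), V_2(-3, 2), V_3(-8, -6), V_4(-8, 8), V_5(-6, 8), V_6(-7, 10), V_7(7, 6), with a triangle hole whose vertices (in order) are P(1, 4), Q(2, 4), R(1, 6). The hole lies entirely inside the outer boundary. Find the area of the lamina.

137

Outer boundary:
V_1→V_2: (4)(2) − (-3)(-5) = -7
V_2→V_3: (-3)(-6) − (-8)(2) = 34
V_3→V_4: (-8)(8) − (-8)(-6) = -112
V_4→V_5: (-8)(8) − (-6)(8) = -16
V_5→V_6: (-6)(10) − (-7)(8) = -4
V_6→V_7: (-7)(6) − (7)(10) = -112
V_7→V_1: (7)(-5) − (4)(6) = -59
Σ = -276
Area = |Σ|/2 = 138.
Hole:
Apply the surveyor's formula: 2A = Σ (x_i·y_{i+1} − x_{i+1}·y_i), indices taken mod 3.
P→Q: (1)(4) − (2)(4) = -4
Q→R: (2)(6) − (1)(4) = 8
R→P: (1)(4) − (1)(6) = -2
Σ = 2
Area = |Σ|/2 = 1.
Net area = 138 − 1 = 137.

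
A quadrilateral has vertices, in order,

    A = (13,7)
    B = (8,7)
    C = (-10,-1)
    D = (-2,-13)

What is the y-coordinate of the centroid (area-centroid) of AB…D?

Apply Gauss's area formula. First the cross-terms c_i = x_i·y_{i+1} − x_{i+1}·y_i:
  35, 62, 128, 155  ⇒  2A = 380, A = 190.
Then Σ (y_i + y_{i+1})·c_i = -1860, so ȳ = -1860 / (6·190) = -31/19.

-31/19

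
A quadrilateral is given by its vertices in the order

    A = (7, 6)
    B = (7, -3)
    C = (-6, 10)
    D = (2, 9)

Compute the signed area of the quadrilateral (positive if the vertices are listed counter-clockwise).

Apply the shoelace (surveyor's) formula: 2A = Σ (x_i·y_{i+1} − x_{i+1}·y_i), indices taken mod 4.
A→B: (7)(-3) − (7)(6) = -63
B→C: (7)(10) − (-6)(-3) = 52
C→D: (-6)(9) − (2)(10) = -74
D→A: (2)(6) − (7)(9) = -51
Σ = -136
Signed area = Σ/2 = -68 (negative ⇒ clockwise traversal).

-68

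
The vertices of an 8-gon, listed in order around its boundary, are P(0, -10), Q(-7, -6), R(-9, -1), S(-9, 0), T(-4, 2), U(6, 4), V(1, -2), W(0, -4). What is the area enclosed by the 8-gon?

Apply Gauss's area formula: 2A = Σ (x_i·y_{i+1} − x_{i+1}·y_i), indices taken mod 8.
P→Q: (0)(-6) − (-7)(-10) = -70
Q→R: (-7)(-1) − (-9)(-6) = -47
R→S: (-9)(0) − (-9)(-1) = -9
S→T: (-9)(2) − (-4)(0) = -18
T→U: (-4)(4) − (6)(2) = -28
U→V: (6)(-2) − (1)(4) = -16
V→W: (1)(-4) − (0)(-2) = -4
W→P: (0)(-10) − (0)(-4) = 0
Σ = -192
Area = |Σ|/2 = 96.

96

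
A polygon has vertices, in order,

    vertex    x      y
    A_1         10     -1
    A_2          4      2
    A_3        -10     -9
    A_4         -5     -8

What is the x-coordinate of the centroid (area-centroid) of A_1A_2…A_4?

83/96

Apply the shoelace formula. First the cross-terms c_i = x_i·y_{i+1} − x_{i+1}·y_i:
  24, -16, 35, 85  ⇒  2A = 128, A = 64.
Then Σ (x_i + x_{i+1})·c_i = 332, so x̄ = 332 / (6·64) = 83/96.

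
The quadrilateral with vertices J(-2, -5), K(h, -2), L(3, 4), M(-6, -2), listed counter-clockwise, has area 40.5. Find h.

3

Write out the shoelace sum; only the two edges meeting at K involve h:
2·Area = [((-2)·(-2) − h·(-5)) + (h·4 − 3·(-2))] + 44
       = 9·h + 54 = 81
⇒ h = 3.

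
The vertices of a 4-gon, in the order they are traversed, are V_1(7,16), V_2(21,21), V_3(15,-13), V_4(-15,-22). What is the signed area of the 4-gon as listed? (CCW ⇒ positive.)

Apply the shoelace (surveyor's) formula: 2A = Σ (x_i·y_{i+1} − x_{i+1}·y_i), indices taken mod 4.
Cross-terms: -189, -588, -525, -86  ⇒  Σ = -1388
Signed area = Σ/2 = -694 (negative ⇒ clockwise traversal).

-694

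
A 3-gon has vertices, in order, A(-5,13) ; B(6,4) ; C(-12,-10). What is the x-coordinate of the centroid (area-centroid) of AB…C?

-11/3

Apply the shoelace (surveyor's) formula. First the cross-terms c_i = x_i·y_{i+1} − x_{i+1}·y_i:
  -98, -12, -206  ⇒  2A = -316, A = -158.
Then Σ (x_i + x_{i+1})·c_i = 3476, so x̄ = 3476 / (6·(-158)) = -11/3.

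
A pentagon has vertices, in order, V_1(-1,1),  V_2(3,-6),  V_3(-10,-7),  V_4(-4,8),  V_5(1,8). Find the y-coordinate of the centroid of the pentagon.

Apply Gauss's area formula. First the cross-terms c_i = x_i·y_{i+1} − x_{i+1}·y_i:
  3, -81, -108, -40, 9  ⇒  2A = -217, A = -108.5.
Then Σ (y_i + y_{i+1})·c_i = 371, so ȳ = 371 / (6·(-108.5)) = -53/93.

-53/93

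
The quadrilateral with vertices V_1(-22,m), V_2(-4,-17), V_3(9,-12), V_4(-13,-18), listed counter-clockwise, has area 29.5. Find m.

-22

The doubled signed area Σ (x_i y_{i+1} − x_{i+1} y_i) is linear in m.
With m=0 it equals -139; the coefficient of m is -9 (from the two edges through V_1).
So -9·m + -139 = 2·29.5 = 59 ⇒ m = -22.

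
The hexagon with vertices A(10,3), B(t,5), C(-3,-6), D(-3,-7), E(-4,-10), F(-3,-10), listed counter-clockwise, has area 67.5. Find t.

Write out the shoelace sum; only the two edges meeting at B involve t:
2·Area = [(10·5 − t·3) + (t·(-6) − (-3)·5)] + 106
       = -9·t + 171 = 135
⇒ t = 4.

4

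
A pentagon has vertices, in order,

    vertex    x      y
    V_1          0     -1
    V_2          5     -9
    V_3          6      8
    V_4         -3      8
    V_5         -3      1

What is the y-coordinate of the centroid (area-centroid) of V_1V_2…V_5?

Apply the shoelace (surveyor's) formula. First the cross-terms c_i = x_i·y_{i+1} − x_{i+1}·y_i:
  5, 94, 72, 21, 3  ⇒  2A = 195, A = 97.5.
Then Σ (y_i + y_{i+1})·c_i = 1197, so ȳ = 1197 / (6·97.5) = 133/65.

133/65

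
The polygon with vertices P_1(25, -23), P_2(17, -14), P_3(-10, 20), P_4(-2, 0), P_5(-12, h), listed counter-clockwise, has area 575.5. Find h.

-22

The doubled signed area Σ (x_i y_{i+1} − x_{i+1} y_i) is linear in h.
With h=0 it equals 557; the coefficient of h is -27 (from the two edges through P_5).
So -27·h + 557 = 2·575.5 = 1151 ⇒ h = -22.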